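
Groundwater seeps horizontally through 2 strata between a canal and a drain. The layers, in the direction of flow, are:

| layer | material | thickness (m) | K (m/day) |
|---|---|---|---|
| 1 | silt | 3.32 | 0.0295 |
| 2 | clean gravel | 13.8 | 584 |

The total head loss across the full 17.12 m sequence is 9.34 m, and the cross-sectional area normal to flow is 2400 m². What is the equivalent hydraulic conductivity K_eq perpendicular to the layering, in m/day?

Flow is perpendicular to layering, so the layers act in series and the equivalent K is the thickness-weighted harmonic mean.
Total thickness L = 3.32 + 13.8 = 17.12 m.
Σ(b_i/K_i) = 3.32/0.0295 + 13.8/584 = 112.6 d.
K_eq = L / Σ(b_i/K_i) = 17.12 / 112.6 = 0.1521 m/day.

0.152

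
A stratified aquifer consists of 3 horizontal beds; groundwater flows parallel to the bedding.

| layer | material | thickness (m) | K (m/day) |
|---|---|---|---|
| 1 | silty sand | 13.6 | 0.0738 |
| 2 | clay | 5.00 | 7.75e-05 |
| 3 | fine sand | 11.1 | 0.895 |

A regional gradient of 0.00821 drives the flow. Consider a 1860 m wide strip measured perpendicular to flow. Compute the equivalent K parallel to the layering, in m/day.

Flow is parallel to layering, so each bed carries its own Darcy discharge and the transmissivities add.
Σ(K_i·b_i) = 0.0738×13.6 + 7.75e-05×5.00 + 0.895×11.1 = 10.94 m²/day.
Total thickness b = 29.70 m, so K_eq = Σ(K_i·b_i)/b = 0.3683 m/day.

0.368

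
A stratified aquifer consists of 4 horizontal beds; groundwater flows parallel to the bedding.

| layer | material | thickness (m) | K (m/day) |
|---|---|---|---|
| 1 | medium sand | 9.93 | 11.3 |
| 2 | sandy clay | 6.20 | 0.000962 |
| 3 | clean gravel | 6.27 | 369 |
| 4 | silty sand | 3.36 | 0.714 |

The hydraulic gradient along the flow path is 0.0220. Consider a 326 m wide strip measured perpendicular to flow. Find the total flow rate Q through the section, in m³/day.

Flow is parallel to layering, so each bed carries its own Darcy discharge and the transmissivities add.
Σ(K_i·b_i) = 11.3×9.93 + 0.000962×6.20 + 369×6.27 + 0.714×3.36 = 2428 m²/day.
Hydraulic gradient i = 0.0220.
Q = Σ(K_i·b_i) · W · i = 2428 × 326 × 0.02200 = 17415 m³/day.

17400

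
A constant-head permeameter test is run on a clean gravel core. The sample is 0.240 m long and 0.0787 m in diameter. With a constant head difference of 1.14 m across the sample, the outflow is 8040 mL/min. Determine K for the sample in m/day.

Cross-sectional area A = π·(d/2)² = π × (0.0787/2)² = 0.004865 m².
Convert discharge: 8040 mL/min = 0.0001340 m³/s.
Darcy's law rearranged: K = Q·L / (A·Δh) = 0.0001340 × 0.240 / (0.004865 × 1.14) = 0.005799 m/s = 501.1 m/day.

501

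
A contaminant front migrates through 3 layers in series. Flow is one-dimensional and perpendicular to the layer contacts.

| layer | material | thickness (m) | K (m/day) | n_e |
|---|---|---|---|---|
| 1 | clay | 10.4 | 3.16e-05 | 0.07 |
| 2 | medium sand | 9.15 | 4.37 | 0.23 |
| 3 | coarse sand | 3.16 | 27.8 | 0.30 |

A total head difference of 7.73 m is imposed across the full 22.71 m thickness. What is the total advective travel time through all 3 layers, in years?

441

With flow normal to the layers, continuity requires the same specific discharge q through every layer.
Σ(b_i/K_i) = 10.4/3.16e-05 + 9.15/4.37 + 3.16/27.8 = 3.291e+05 d.
q = Δh / Σ(b_i/K_i) = 7.73 / 3.291e+05 = 2.349e-05 m/day.
In each layer the seepage velocity is v_i = q/n_i, so the layer transit time is t_i = b_i·n_i / q:
  layer 1 (clay): t_1 = 10.4 × 0.07 / 2.349e-05 = 30996 d
  layer 2 (medium sand): t_2 = 9.15 × 0.23 / 2.349e-05 = 89602 d
  layer 3 (coarse sand): t_3 = 3.16 × 0.30 / 2.349e-05 = 40362 d
Total t = Σ t_i = 1.610e+05 days = 440.7 years.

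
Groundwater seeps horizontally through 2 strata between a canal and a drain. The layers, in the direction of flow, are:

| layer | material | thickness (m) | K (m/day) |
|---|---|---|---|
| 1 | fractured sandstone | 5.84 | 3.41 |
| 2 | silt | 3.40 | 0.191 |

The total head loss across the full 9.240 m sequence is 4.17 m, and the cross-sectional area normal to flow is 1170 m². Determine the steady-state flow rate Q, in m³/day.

250

Flow is perpendicular to layering, so the layers act in series and the equivalent K is the thickness-weighted harmonic mean.
Total thickness L = 5.84 + 3.40 = 9.240 m.
Σ(b_i/K_i) = 5.84/3.41 + 3.40/0.191 = 19.51 d.
K_eq = L / Σ(b_i/K_i) = 9.240 / 19.51 = 0.4735 m/day.
Q = K_eq · A · (Δh/L) = 0.4735 × 1170 × (4.17/9.240) = 250.0 m³/day.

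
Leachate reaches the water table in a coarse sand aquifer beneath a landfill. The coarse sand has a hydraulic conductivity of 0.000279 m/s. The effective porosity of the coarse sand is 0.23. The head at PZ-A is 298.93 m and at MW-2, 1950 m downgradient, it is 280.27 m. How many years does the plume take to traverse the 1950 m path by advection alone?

Convert K: 0.000279 m/s × 86400 = 24.11 m/day.
Hydraulic gradient i = (298.93 − 280.27) / 1950 = 18.66 / 1950 = 0.009569.
Darcy flux q = K · i = 24.11 × 0.009569 = 0.2307 m/day.
Seepage velocity v = q / n_e = 0.2307 / 0.23 = 1.003 m/day.
Travel time t = L / v = 1950 / 1.003 = 1944 days = 5.323 years.

5.32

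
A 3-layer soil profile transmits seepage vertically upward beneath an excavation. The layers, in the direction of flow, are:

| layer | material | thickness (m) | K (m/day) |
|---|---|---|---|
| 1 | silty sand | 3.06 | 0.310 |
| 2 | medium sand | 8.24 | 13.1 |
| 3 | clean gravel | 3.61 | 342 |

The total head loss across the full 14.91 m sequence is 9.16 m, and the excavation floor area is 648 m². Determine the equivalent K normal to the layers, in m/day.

1.42

Flow is perpendicular to layering, so the layers act in series and the equivalent K is the thickness-weighted harmonic mean.
Total thickness L = 3.06 + 8.24 + 3.61 = 14.91 m.
Σ(b_i/K_i) = 3.06/0.310 + 8.24/13.1 + 3.61/342 = 10.51 d.
K_eq = L / Σ(b_i/K_i) = 14.91 / 10.51 = 1.419 m/day.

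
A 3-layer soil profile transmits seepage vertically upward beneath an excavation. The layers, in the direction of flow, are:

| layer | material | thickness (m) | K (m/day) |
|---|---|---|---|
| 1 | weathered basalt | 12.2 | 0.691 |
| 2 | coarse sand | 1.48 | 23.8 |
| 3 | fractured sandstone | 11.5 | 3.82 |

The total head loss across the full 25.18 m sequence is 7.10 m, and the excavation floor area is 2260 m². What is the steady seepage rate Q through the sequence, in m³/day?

774

Flow is perpendicular to layering, so the layers act in series and the equivalent K is the thickness-weighted harmonic mean.
Total thickness L = 12.2 + 1.48 + 11.5 = 25.18 m.
Σ(b_i/K_i) = 12.2/0.691 + 1.48/23.8 + 11.5/3.82 = 20.73 d.
K_eq = L / Σ(b_i/K_i) = 25.18 / 20.73 = 1.215 m/day.
Q = K_eq · A · (Δh/L) = 1.215 × 2260 × (7.10/25.18) = 774.1 m³/day.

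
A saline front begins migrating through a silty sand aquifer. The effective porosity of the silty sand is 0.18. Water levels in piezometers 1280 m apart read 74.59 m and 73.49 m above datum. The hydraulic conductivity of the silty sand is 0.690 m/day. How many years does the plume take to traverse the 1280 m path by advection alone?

1060

Hydraulic gradient i = (74.59 − 73.49) / 1280 = 1.1 / 1280 = 0.0008594.
Darcy flux q = K · i = 0.6900 × 0.0008594 = 0.0005930 m/day.
Seepage velocity v = q / n_e = 0.0005930 / 0.18 = 0.003294 m/day.
Travel time t = L / v = 1280 / 0.003294 = 3.886e+05 days = 1064 years.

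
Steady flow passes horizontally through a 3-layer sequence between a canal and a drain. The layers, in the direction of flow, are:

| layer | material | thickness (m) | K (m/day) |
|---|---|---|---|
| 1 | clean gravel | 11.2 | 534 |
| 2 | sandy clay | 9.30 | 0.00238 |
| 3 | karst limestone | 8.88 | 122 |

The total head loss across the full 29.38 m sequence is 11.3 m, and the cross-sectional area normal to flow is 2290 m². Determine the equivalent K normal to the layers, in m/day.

Flow is perpendicular to layering, so the layers act in series and the equivalent K is the thickness-weighted harmonic mean.
Total thickness L = 11.2 + 9.30 + 8.88 = 29.38 m.
Σ(b_i/K_i) = 11.2/534 + 9.30/0.00238 + 8.88/122 = 3908 d.
K_eq = L / Σ(b_i/K_i) = 29.38 / 3908 = 0.007519 m/day.

0.00752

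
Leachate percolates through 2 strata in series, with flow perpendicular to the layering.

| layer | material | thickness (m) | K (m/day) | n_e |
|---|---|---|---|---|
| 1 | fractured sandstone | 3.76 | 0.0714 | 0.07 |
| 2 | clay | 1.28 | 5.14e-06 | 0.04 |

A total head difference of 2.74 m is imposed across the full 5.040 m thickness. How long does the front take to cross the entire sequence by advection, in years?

With flow normal to the layers, continuity requires the same specific discharge q through every layer.
Σ(b_i/K_i) = 3.76/0.0714 + 1.28/5.14e-06 = 2.491e+05 d.
q = Δh / Σ(b_i/K_i) = 2.74 / 2.491e+05 = 1.100e-05 m/day.
In each layer the seepage velocity is v_i = q/n_i, so the layer transit time is t_i = b_i·n_i / q:
  layer 1 (fractured sandstone): t_1 = 3.76 × 0.07 / 1.100e-05 = 23926 d
  layer 2 (clay): t_2 = 1.28 × 0.04 / 1.100e-05 = 4654 d
Total t = Σ t_i = 28581 days = 78.25 years.

78.2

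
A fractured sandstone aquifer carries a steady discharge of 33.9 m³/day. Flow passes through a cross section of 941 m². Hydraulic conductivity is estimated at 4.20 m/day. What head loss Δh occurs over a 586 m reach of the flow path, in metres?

5.03

From Q = K·A·i, i = Q / (K·A) = 33.9 / (4.200 × 941.0) = 0.008578.
Head loss Δh = i · L = 0.008578 × 586 = 5.026 m.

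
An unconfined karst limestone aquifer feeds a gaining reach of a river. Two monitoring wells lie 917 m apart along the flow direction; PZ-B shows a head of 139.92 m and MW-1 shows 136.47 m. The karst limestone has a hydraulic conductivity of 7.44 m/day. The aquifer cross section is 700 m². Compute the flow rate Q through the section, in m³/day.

Hydraulic gradient i = (139.92 − 136.47) / 917 = 3.45 / 917 = 0.003762.
Darcy's law: Q = K · A · i = 7.440 × 700.0 × 0.003762 = 19.59 m³/day.

19.6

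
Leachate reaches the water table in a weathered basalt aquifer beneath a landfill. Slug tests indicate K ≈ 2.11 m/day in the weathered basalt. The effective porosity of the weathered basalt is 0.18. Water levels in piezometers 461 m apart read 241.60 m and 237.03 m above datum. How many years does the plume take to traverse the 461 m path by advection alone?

Hydraulic gradient i = (241.60 − 237.03) / 461 = 4.57 / 461 = 0.009913.
Darcy flux q = K · i = 2.110 × 0.009913 = 0.02092 m/day.
Seepage velocity v = q / n_e = 0.02092 / 0.18 = 0.1162 m/day.
Travel time t = L / v = 461 / 0.1162 = 3967 days = 10.86 years.

10.9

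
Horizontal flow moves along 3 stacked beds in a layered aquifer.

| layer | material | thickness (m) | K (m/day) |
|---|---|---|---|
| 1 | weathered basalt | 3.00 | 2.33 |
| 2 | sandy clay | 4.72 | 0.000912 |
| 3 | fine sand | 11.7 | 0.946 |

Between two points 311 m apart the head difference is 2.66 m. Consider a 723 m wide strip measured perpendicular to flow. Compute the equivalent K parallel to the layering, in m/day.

Flow is parallel to layering, so each bed carries its own Darcy discharge and the transmissivities add.
Σ(K_i·b_i) = 2.33×3.00 + 0.000912×4.72 + 0.946×11.7 = 18.06 m²/day.
Total thickness b = 19.42 m, so K_eq = Σ(K_i·b_i)/b = 0.9301 m/day.

0.930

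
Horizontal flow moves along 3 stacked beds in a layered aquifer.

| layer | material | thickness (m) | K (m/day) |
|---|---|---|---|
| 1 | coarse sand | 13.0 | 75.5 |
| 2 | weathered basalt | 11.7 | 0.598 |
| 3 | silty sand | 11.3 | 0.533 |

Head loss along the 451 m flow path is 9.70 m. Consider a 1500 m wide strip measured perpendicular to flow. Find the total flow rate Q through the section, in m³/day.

Flow is parallel to layering, so each bed carries its own Darcy discharge and the transmissivities add.
Σ(K_i·b_i) = 75.5×13.0 + 0.598×11.7 + 0.533×11.3 = 994.5 m²/day.
Hydraulic gradient i = Δh / L = 9.70 / 451 = 0.02151.
Q = Σ(K_i·b_i) · W · i = 994.5 × 1500 × 0.02151 = 32085 m³/day.

32100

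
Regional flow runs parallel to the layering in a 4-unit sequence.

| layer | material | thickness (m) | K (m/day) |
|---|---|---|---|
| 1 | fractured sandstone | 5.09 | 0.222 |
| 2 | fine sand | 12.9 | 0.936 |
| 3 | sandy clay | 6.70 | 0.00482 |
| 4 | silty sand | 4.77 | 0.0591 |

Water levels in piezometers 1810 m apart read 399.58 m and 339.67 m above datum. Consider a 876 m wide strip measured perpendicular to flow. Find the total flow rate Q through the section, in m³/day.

Flow is parallel to layering, so each bed carries its own Darcy discharge and the transmissivities add.
Σ(K_i·b_i) = 0.222×5.09 + 0.936×12.9 + 0.00482×6.70 + 0.0591×4.77 = 13.52 m²/day.
Hydraulic gradient i = (399.58 − 339.67) / 1810 = 59.91 / 1810 = 0.03310.
Q = Σ(K_i·b_i) · W · i = 13.52 × 876 × 0.03310 = 392.0 m³/day.

392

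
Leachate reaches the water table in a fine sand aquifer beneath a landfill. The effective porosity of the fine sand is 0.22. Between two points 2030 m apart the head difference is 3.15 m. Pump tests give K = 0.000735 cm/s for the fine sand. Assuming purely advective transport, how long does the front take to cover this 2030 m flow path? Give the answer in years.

1240

Convert K: 0.000735 cm/s × 864 = 0.6350 m/day.
Hydraulic gradient i = Δh / L = 3.15 / 2030 = 0.001552.
Darcy flux q = K · i = 0.6350 × 0.001552 = 0.0009854 m/day.
Seepage velocity v = q / n_e = 0.0009854 / 0.22 = 0.004479 m/day.
Travel time t = L / v = 2030 / 0.004479 = 4.532e+05 days = 1241 years.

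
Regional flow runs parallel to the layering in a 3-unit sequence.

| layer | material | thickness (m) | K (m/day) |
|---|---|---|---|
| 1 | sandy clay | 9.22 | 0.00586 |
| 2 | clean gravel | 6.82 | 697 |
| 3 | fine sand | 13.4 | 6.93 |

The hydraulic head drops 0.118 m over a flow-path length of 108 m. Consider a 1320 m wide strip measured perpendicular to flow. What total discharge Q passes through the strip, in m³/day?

6990

Flow is parallel to layering, so each bed carries its own Darcy discharge and the transmissivities add.
Σ(K_i·b_i) = 0.00586×9.22 + 697×6.82 + 6.93×13.4 = 4846 m²/day.
Hydraulic gradient i = Δh / L = 0.118 / 108 = 0.001093.
Q = Σ(K_i·b_i) · W · i = 4846 × 1320 × 0.001093 = 6990 m³/day.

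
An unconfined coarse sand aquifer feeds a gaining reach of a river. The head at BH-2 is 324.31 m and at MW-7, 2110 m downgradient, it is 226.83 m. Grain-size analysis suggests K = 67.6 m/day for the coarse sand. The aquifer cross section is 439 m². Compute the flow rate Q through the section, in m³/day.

1370

Hydraulic gradient i = (324.31 − 226.83) / 2110 = 97.48 / 2110 = 0.04620.
Darcy's law: Q = K · A · i = 67.60 × 439.0 × 0.04620 = 1371 m³/day.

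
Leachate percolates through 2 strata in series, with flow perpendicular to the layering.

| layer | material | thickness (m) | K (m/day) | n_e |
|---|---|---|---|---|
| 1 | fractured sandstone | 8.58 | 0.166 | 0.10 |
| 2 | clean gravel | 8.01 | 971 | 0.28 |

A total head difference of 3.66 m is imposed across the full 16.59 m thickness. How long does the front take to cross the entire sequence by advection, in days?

43.8

With flow normal to the layers, continuity requires the same specific discharge q through every layer.
Σ(b_i/K_i) = 8.58/0.166 + 8.01/971 = 51.69 d.
q = Δh / Σ(b_i/K_i) = 3.66 / 51.69 = 0.07080 m/day.
In each layer the seepage velocity is v_i = q/n_i, so the layer transit time is t_i = b_i·n_i / q:
  layer 1 (fractured sandstone): t_1 = 8.58 × 0.10 / 0.07080 = 12.12 d
  layer 2 (clean gravel): t_2 = 8.01 × 0.28 / 0.07080 = 31.68 d
Total t = Σ t_i = 43.80 days.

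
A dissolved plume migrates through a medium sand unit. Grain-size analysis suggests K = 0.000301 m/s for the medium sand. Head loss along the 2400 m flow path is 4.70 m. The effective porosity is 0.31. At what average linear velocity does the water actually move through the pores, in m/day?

0.164

Convert K: 0.000301 m/s × 86400 = 26.01 m/day.
Hydraulic gradient i = Δh / L = 4.70 / 2400 = 0.001958.
Darcy flux q = K · i = 26.01 × 0.001958 = 0.05093 m/day.
Seepage velocity v = q / n_e = 0.05093 / 0.31 = 0.1643 m/day.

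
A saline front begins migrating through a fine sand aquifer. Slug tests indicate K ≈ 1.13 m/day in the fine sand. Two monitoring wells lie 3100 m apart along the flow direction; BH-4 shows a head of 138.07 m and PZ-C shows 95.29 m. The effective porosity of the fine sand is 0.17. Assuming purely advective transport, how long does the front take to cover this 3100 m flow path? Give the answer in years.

92.5

Hydraulic gradient i = (138.07 − 95.29) / 3100 = 42.78 / 3100 = 0.01380.
Darcy flux q = K · i = 1.130 × 0.01380 = 0.01559 m/day.
Seepage velocity v = q / n_e = 0.01559 / 0.17 = 0.09173 m/day.
Travel time t = L / v = 3100 / 0.09173 = 33795 days = 92.53 years.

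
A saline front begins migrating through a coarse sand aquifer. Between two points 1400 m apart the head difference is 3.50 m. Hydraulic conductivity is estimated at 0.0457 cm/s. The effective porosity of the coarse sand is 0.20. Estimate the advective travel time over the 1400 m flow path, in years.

Convert K: 0.0457 cm/s × 864 = 39.48 m/day.
Hydraulic gradient i = Δh / L = 3.50 / 1400 = 0.002500.
Darcy flux q = K · i = 39.48 × 0.002500 = 0.09871 m/day.
Seepage velocity v = q / n_e = 0.09871 / 0.20 = 0.4936 m/day.
Travel time t = L / v = 1400 / 0.4936 = 2837 days = 7.766 years.

7.77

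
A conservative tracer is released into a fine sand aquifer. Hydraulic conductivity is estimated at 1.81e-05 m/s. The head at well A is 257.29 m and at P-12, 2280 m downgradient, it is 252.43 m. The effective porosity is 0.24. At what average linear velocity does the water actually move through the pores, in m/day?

Convert K: 1.81e-05 m/s × 86400 = 1.564 m/day.
Hydraulic gradient i = (257.29 − 252.43) / 2280 = 4.86 / 2280 = 0.002132.
Darcy flux q = K · i = 1.564 × 0.002132 = 0.003333 m/day.
Seepage velocity v = q / n_e = 0.003333 / 0.24 = 0.01389 m/day.

0.0139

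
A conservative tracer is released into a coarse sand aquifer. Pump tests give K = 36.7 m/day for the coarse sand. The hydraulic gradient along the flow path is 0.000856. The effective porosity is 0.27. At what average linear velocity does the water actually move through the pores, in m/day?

Hydraulic gradient i = 0.000856.
Darcy flux q = K · i = 36.70 × 0.0008560 = 0.03142 m/day.
Seepage velocity v = q / n_e = 0.03142 / 0.27 = 0.1164 m/day.

0.116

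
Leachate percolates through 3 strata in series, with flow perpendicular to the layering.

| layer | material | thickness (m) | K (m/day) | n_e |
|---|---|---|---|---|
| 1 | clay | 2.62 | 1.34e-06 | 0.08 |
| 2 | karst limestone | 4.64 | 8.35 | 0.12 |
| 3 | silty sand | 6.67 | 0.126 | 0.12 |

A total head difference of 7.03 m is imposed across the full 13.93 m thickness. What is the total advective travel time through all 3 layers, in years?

1190

With flow normal to the layers, continuity requires the same specific discharge q through every layer.
Σ(b_i/K_i) = 2.62/1.34e-06 + 4.64/8.35 + 6.67/0.126 = 1.955e+06 d.
q = Δh / Σ(b_i/K_i) = 7.03 / 1.955e+06 = 3.595e-06 m/day.
In each layer the seepage velocity is v_i = q/n_i, so the layer transit time is t_i = b_i·n_i / q:
  layer 1 (clay): t_1 = 2.62 × 0.08 / 3.595e-06 = 58297 d
  layer 2 (karst limestone): t_2 = 4.64 × 0.12 / 3.595e-06 = 1.549e+05 d
  layer 3 (silty sand): t_3 = 6.67 × 0.12 / 3.595e-06 = 2.226e+05 d
Total t = Σ t_i = 4.358e+05 days = 1193 years.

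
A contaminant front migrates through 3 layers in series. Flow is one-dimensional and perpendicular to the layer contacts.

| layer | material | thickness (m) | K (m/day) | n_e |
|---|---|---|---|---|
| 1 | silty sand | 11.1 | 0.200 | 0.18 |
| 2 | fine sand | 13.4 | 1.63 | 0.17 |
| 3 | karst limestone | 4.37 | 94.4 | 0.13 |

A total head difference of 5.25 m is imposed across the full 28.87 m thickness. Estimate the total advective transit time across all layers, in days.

58.8

With flow normal to the layers, continuity requires the same specific discharge q through every layer.
Σ(b_i/K_i) = 11.1/0.200 + 13.4/1.63 + 4.37/94.4 = 63.77 d.
q = Δh / Σ(b_i/K_i) = 5.25 / 63.77 = 0.08233 m/day.
In each layer the seepage velocity is v_i = q/n_i, so the layer transit time is t_i = b_i·n_i / q:
  layer 1 (silty sand): t_1 = 11.1 × 0.18 / 0.08233 = 24.27 d
  layer 2 (fine sand): t_2 = 13.4 × 0.17 / 0.08233 = 27.67 d
  layer 3 (karst limestone): t_3 = 4.37 × 0.13 / 0.08233 = 6.900 d
Total t = Σ t_i = 58.84 days.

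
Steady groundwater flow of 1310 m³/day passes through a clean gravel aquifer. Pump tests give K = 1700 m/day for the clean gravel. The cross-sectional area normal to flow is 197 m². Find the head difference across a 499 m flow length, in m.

1.95

From Q = K·A·i, i = Q / (K·A) = 1310 / (1700 × 197.0) = 0.003912.
Head loss Δh = i · L = 0.003912 × 499 = 1.952 m.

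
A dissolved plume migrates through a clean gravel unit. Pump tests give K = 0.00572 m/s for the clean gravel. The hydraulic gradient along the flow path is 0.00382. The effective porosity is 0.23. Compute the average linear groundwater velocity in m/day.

8.21

Convert K: 0.00572 m/s × 86400 = 494.2 m/day.
Hydraulic gradient i = 0.00382.
Darcy flux q = K · i = 494.2 × 0.003820 = 1.888 m/day.
Seepage velocity v = q / n_e = 1.888 / 0.23 = 8.208 m/day.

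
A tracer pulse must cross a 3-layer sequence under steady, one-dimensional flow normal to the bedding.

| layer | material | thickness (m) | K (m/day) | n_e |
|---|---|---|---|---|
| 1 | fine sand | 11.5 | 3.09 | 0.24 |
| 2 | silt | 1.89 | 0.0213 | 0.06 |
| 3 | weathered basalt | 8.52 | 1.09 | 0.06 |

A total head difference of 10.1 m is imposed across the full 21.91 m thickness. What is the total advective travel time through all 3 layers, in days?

33.6

With flow normal to the layers, continuity requires the same specific discharge q through every layer.
Σ(b_i/K_i) = 11.5/3.09 + 1.89/0.0213 + 8.52/1.09 = 100.3 d.
q = Δh / Σ(b_i/K_i) = 10.1 / 100.3 = 0.1007 m/day.
In each layer the seepage velocity is v_i = q/n_i, so the layer transit time is t_i = b_i·n_i / q:
  layer 1 (fine sand): t_1 = 11.5 × 0.24 / 0.1007 = 27.40 d
  layer 2 (silt): t_2 = 1.89 × 0.06 / 0.1007 = 1.126 d
  layer 3 (weathered basalt): t_3 = 8.52 × 0.06 / 0.1007 = 5.075 d
Total t = Σ t_i = 33.60 days.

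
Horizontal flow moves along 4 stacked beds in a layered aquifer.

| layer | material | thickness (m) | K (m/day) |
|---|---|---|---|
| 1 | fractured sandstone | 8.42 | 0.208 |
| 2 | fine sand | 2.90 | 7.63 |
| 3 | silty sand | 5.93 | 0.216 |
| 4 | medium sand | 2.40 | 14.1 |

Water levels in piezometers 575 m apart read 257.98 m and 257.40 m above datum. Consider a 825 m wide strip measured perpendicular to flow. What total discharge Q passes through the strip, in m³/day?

Flow is parallel to layering, so each bed carries its own Darcy discharge and the transmissivities add.
Σ(K_i·b_i) = 0.208×8.42 + 7.63×2.90 + 0.216×5.93 + 14.1×2.40 = 59.00 m²/day.
Hydraulic gradient i = (257.98 − 257.40) / 575 = 0.58 / 575 = 0.001009.
Q = Σ(K_i·b_i) · W · i = 59.00 × 825 × 0.001009 = 49.10 m³/day.

49.1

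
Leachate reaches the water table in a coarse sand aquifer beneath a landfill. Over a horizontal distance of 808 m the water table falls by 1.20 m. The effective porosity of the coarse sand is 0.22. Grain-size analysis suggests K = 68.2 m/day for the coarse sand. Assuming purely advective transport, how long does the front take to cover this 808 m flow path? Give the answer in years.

Hydraulic gradient i = Δh / L = 1.20 / 808 = 0.001485.
Darcy flux q = K · i = 68.20 × 0.001485 = 0.1013 m/day.
Seepage velocity v = q / n_e = 0.1013 / 0.22 = 0.4604 m/day.
Travel time t = L / v = 808 / 0.4604 = 1755 days = 4.805 years.

4.80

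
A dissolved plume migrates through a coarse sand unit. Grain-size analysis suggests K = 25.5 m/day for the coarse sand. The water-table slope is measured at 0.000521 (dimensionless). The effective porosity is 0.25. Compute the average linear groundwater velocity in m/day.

0.0531

Hydraulic gradient i = 0.000521.
Darcy flux q = K · i = 25.50 × 0.0005210 = 0.01329 m/day.
Seepage velocity v = q / n_e = 0.01329 / 0.25 = 0.05314 m/day.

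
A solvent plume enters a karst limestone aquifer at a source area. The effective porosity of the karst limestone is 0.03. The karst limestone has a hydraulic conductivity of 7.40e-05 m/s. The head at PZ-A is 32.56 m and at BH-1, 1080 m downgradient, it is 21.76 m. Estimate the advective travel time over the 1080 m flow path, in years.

Convert K: 7.40e-05 m/s × 86400 = 6.394 m/day.
Hydraulic gradient i = (32.56 − 21.76) / 1080 = 10.8 / 1080 = 0.01000.
Darcy flux q = K · i = 6.394 × 0.01000 = 0.06394 m/day.
Seepage velocity v = q / n_e = 0.06394 / 0.03 = 2.131 m/day.
Travel time t = L / v = 1080 / 2.131 = 506.8 days = 1.387 years.

1.39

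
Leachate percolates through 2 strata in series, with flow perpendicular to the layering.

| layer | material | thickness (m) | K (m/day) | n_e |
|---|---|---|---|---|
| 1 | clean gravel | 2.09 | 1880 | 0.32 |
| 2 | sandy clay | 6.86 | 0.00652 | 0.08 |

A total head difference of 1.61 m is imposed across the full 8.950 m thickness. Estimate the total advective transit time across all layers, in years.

2.18

With flow normal to the layers, continuity requires the same specific discharge q through every layer.
Σ(b_i/K_i) = 2.09/1880 + 6.86/0.00652 = 1052 d.
q = Δh / Σ(b_i/K_i) = 1.61 / 1052 = 0.001530 m/day.
In each layer the seepage velocity is v_i = q/n_i, so the layer transit time is t_i = b_i·n_i / q:
  layer 1 (clean gravel): t_1 = 2.09 × 0.32 / 0.001530 = 437.1 d
  layer 2 (sandy clay): t_2 = 6.86 × 0.08 / 0.001530 = 358.6 d
Total t = Σ t_i = 795.7 days = 2.179 years.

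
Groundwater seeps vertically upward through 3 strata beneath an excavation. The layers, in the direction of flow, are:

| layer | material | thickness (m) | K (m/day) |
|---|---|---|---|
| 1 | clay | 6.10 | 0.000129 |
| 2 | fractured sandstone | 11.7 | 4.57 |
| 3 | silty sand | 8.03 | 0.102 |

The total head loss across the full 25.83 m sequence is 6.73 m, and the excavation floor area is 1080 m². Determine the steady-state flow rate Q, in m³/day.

0.153

Flow is perpendicular to layering, so the layers act in series and the equivalent K is the thickness-weighted harmonic mean.
Total thickness L = 6.10 + 11.7 + 8.03 = 25.83 m.
Σ(b_i/K_i) = 6.10/0.000129 + 11.7/4.57 + 8.03/0.102 = 47368 d.
K_eq = L / Σ(b_i/K_i) = 25.83 / 47368 = 0.0005453 m/day.
Q = K_eq · A · (Δh/L) = 0.0005453 × 1080 × (6.73/25.83) = 0.1534 m³/day.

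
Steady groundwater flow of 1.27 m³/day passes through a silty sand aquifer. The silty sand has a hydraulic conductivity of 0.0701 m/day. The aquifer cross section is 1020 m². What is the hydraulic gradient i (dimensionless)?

From Q = K·A·i, i = Q / (K·A) = 1.27 / (0.07010 × 1020) = 0.01776.

0.0178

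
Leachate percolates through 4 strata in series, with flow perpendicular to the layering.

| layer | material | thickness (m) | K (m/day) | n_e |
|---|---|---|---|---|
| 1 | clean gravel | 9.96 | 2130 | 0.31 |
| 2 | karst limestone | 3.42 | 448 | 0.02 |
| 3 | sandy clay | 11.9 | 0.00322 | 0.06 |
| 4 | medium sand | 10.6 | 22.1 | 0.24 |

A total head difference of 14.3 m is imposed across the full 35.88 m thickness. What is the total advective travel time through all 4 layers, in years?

With flow normal to the layers, continuity requires the same specific discharge q through every layer.
Σ(b_i/K_i) = 9.96/2130 + 3.42/448 + 11.9/0.00322 + 10.6/22.1 = 3696 d.
q = Δh / Σ(b_i/K_i) = 14.3 / 3696 = 0.003869 m/day.
In each layer the seepage velocity is v_i = q/n_i, so the layer transit time is t_i = b_i·n_i / q:
  layer 1 (clean gravel): t_1 = 9.96 × 0.31 / 0.003869 = 798.1 d
  layer 2 (karst limestone): t_2 = 3.42 × 0.02 / 0.003869 = 17.68 d
  layer 3 (sandy clay): t_3 = 11.9 × 0.06 / 0.003869 = 184.5 d
  layer 4 (medium sand): t_4 = 10.6 × 0.24 / 0.003869 = 657.6 d
Total t = Σ t_i = 1658 days = 4.539 years.

4.54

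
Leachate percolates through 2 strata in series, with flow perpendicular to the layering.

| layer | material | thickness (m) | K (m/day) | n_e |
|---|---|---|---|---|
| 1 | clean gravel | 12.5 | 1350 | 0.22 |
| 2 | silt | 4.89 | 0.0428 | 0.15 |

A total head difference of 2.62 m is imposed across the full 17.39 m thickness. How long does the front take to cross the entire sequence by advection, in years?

With flow normal to the layers, continuity requires the same specific discharge q through every layer.
Σ(b_i/K_i) = 12.5/1350 + 4.89/0.0428 = 114.3 d.
q = Δh / Σ(b_i/K_i) = 2.62 / 114.3 = 0.02293 m/day.
In each layer the seepage velocity is v_i = q/n_i, so the layer transit time is t_i = b_i·n_i / q:
  layer 1 (clean gravel): t_1 = 12.5 × 0.22 / 0.02293 = 119.9 d
  layer 2 (silt): t_2 = 4.89 × 0.15 / 0.02293 = 31.99 d
Total t = Σ t_i = 151.9 days = 0.4159 years.

0.416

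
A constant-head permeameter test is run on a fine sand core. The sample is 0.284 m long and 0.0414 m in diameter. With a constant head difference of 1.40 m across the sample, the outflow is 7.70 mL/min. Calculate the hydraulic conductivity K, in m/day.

Cross-sectional area A = π·(d/2)² = π × (0.0414/2)² = 0.001346 m².
Convert discharge: 7.70 mL/min = 1.283e-07 m³/s.
Darcy's law rearranged: K = Q·L / (A·Δh) = 1.283e-07 × 0.284 / (0.001346 × 1.40) = 1.934e-05 m/s = 1.671 m/day.

1.67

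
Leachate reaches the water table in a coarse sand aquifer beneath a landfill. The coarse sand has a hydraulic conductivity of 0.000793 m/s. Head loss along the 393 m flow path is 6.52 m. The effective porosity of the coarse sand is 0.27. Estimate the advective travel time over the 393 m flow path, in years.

0.256

Convert K: 0.000793 m/s × 86400 = 68.52 m/day.
Hydraulic gradient i = Δh / L = 6.52 / 393 = 0.01659.
Darcy flux q = K · i = 68.52 × 0.01659 = 1.137 m/day.
Seepage velocity v = q / n_e = 1.137 / 0.27 = 4.210 m/day.
Travel time t = L / v = 393 / 4.210 = 93.35 days = 0.2556 years.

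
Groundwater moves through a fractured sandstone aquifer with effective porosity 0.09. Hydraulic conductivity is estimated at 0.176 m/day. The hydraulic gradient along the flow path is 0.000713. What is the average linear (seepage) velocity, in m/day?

0.00139

Hydraulic gradient i = 0.000713.
Darcy flux q = K · i = 0.1760 × 0.0007130 = 0.0001255 m/day.
Seepage velocity v = q / n_e = 0.0001255 / 0.09 = 0.001394 m/day.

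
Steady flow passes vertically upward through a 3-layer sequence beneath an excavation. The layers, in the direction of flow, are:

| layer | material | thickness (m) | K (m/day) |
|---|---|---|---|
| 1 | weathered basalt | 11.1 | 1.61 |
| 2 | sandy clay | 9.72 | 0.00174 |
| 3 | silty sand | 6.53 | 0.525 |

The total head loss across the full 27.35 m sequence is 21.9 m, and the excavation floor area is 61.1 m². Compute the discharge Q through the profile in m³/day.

Flow is perpendicular to layering, so the layers act in series and the equivalent K is the thickness-weighted harmonic mean.
Total thickness L = 11.1 + 9.72 + 6.53 = 27.35 m.
Σ(b_i/K_i) = 11.1/1.61 + 9.72/0.00174 + 6.53/0.525 = 5606 d.
K_eq = L / Σ(b_i/K_i) = 27.35 / 5606 = 0.004879 m/day.
Q = K_eq · A · (Δh/L) = 0.004879 × 61.1 × (21.9/27.35) = 0.2387 m³/day.

0.239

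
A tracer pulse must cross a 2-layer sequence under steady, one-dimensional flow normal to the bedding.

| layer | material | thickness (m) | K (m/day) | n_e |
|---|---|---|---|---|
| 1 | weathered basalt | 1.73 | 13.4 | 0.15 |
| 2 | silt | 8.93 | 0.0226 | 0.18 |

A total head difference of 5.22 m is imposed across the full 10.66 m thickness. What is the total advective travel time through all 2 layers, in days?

141

With flow normal to the layers, continuity requires the same specific discharge q through every layer.
Σ(b_i/K_i) = 1.73/13.4 + 8.93/0.0226 = 395.3 d.
q = Δh / Σ(b_i/K_i) = 5.22 / 395.3 = 0.01321 m/day.
In each layer the seepage velocity is v_i = q/n_i, so the layer transit time is t_i = b_i·n_i / q:
  layer 1 (weathered basalt): t_1 = 1.73 × 0.15 / 0.01321 = 19.65 d
  layer 2 (silt): t_2 = 8.93 × 0.18 / 0.01321 = 121.7 d
Total t = Σ t_i = 141.4 days.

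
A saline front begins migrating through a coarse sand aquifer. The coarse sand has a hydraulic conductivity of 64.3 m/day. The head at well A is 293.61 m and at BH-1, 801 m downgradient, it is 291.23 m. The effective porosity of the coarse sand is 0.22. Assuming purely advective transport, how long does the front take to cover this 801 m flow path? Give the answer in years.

Hydraulic gradient i = (293.61 − 291.23) / 801 = 2.38 / 801 = 0.002971.
Darcy flux q = K · i = 64.30 × 0.002971 = 0.1911 m/day.
Seepage velocity v = q / n_e = 0.1911 / 0.22 = 0.8684 m/day.
Travel time t = L / v = 801 / 0.8684 = 922.4 days = 2.525 years.

2.53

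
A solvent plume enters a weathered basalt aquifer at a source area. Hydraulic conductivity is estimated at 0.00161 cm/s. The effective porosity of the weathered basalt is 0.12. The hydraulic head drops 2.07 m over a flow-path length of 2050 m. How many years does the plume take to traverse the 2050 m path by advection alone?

480

Convert K: 0.00161 cm/s × 864 = 1.391 m/day.
Hydraulic gradient i = Δh / L = 2.07 / 2050 = 0.001010.
Darcy flux q = K · i = 1.391 × 0.001010 = 0.001405 m/day.
Seepage velocity v = q / n_e = 0.001405 / 0.12 = 0.01171 m/day.
Travel time t = L / v = 2050 / 0.01171 = 1.751e+05 days = 479.5 years.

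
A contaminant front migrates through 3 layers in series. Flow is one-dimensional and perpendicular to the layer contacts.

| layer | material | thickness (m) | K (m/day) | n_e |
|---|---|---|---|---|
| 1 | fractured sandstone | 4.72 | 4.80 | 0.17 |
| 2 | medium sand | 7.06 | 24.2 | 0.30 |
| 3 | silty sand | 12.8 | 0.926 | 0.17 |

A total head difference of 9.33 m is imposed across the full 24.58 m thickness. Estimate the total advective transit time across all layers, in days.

With flow normal to the layers, continuity requires the same specific discharge q through every layer.
Σ(b_i/K_i) = 4.72/4.80 + 7.06/24.2 + 12.8/0.926 = 15.10 d.
q = Δh / Σ(b_i/K_i) = 9.33 / 15.10 = 0.6180 m/day.
In each layer the seepage velocity is v_i = q/n_i, so the layer transit time is t_i = b_i·n_i / q:
  layer 1 (fractured sandstone): t_1 = 4.72 × 0.17 / 0.6180 = 1.298 d
  layer 2 (medium sand): t_2 = 7.06 × 0.30 / 0.6180 = 3.427 d
  layer 3 (silty sand): t_3 = 12.8 × 0.17 / 0.6180 = 3.521 d
Total t = Σ t_i = 8.247 days.

8.25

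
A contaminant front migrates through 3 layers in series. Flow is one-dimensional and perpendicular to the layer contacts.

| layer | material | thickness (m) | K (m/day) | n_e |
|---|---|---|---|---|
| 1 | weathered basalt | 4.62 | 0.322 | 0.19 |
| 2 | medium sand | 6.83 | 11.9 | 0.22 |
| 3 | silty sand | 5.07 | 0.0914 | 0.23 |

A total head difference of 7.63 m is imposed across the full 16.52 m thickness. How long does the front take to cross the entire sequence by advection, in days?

With flow normal to the layers, continuity requires the same specific discharge q through every layer.
Σ(b_i/K_i) = 4.62/0.322 + 6.83/11.9 + 5.07/0.0914 = 70.39 d.
q = Δh / Σ(b_i/K_i) = 7.63 / 70.39 = 0.1084 m/day.
In each layer the seepage velocity is v_i = q/n_i, so the layer transit time is t_i = b_i·n_i / q:
  layer 1 (weathered basalt): t_1 = 4.62 × 0.19 / 0.1084 = 8.098 d
  layer 2 (medium sand): t_2 = 6.83 × 0.22 / 0.1084 = 13.86 d
  layer 3 (silty sand): t_3 = 5.07 × 0.23 / 0.1084 = 10.76 d
Total t = Σ t_i = 32.72 days.

32.7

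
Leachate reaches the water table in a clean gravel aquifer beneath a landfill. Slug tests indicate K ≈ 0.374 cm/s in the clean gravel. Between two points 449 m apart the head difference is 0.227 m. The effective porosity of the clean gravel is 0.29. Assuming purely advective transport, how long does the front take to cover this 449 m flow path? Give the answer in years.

Convert K: 0.374 cm/s × 864 = 323.1 m/day.
Hydraulic gradient i = Δh / L = 0.227 / 449 = 0.0005056.
Darcy flux q = K · i = 323.1 × 0.0005056 = 0.1634 m/day.
Seepage velocity v = q / n_e = 0.1634 / 0.29 = 0.5633 m/day.
Travel time t = L / v = 449 / 0.5633 = 797.0 days = 2.182 years.

2.18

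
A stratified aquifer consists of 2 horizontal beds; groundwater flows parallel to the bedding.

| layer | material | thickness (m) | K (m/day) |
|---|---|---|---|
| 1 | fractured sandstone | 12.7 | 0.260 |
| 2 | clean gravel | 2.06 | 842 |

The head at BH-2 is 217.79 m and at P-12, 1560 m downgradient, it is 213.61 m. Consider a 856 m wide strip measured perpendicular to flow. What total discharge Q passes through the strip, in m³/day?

3990

Flow is parallel to layering, so each bed carries its own Darcy discharge and the transmissivities add.
Σ(K_i·b_i) = 0.260×12.7 + 842×2.06 = 1738 m²/day.
Hydraulic gradient i = (217.79 − 213.61) / 1560 = 4.18 / 1560 = 0.002679.
Q = Σ(K_i·b_i) · W · i = 1738 × 856 × 0.002679 = 3986 m³/day.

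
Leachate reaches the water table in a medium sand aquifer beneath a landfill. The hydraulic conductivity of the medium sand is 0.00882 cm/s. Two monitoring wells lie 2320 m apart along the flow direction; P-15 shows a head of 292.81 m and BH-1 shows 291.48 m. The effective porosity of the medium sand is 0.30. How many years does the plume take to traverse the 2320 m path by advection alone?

436

Convert K: 0.00882 cm/s × 864 = 7.620 m/day.
Hydraulic gradient i = (292.81 − 291.48) / 2320 = 1.33 / 2320 = 0.0005733.
Darcy flux q = K · i = 7.620 × 0.0005733 = 0.004369 m/day.
Seepage velocity v = q / n_e = 0.004369 / 0.30 = 0.01456 m/day.
Travel time t = L / v = 2320 / 0.01456 = 1.593e+05 days = 436.2 years.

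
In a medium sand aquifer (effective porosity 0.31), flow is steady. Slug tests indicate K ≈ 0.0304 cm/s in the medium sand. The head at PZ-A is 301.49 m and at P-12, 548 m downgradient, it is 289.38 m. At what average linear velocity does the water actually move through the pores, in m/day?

1.87

Convert K: 0.0304 cm/s × 864 = 26.27 m/day.
Hydraulic gradient i = (301.49 − 289.38) / 548 = 12.11 / 548 = 0.02210.
Darcy flux q = K · i = 26.27 × 0.02210 = 0.5804 m/day.
Seepage velocity v = q / n_e = 0.5804 / 0.31 = 1.872 m/day.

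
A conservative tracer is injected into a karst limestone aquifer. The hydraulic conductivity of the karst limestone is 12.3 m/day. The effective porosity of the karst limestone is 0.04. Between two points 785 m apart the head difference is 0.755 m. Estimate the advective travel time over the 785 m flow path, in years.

Hydraulic gradient i = Δh / L = 0.755 / 785 = 0.0009618.
Darcy flux q = K · i = 12.30 × 0.0009618 = 0.01183 m/day.
Seepage velocity v = q / n_e = 0.01183 / 0.04 = 0.2957 m/day.
Travel time t = L / v = 785 / 0.2957 = 2654 days = 7.267 years.

7.27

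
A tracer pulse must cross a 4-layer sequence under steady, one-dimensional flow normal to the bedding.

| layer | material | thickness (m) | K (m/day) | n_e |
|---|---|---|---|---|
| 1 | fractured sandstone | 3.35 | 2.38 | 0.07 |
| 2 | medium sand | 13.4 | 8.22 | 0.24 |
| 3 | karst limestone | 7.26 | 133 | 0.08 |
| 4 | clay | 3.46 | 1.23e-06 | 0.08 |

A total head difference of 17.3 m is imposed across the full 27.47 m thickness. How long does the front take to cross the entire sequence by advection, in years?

1920

With flow normal to the layers, continuity requires the same specific discharge q through every layer.
Σ(b_i/K_i) = 3.35/2.38 + 13.4/8.22 + 7.26/133 + 3.46/1.23e-06 = 2.813e+06 d.
q = Δh / Σ(b_i/K_i) = 17.3 / 2.813e+06 = 6.150e-06 m/day.
In each layer the seepage velocity is v_i = q/n_i, so the layer transit time is t_i = b_i·n_i / q:
  layer 1 (fractured sandstone): t_1 = 3.35 × 0.07 / 6.150e-06 = 38130 d
  layer 2 (medium sand): t_2 = 13.4 × 0.24 / 6.150e-06 = 5.229e+05 d
  layer 3 (karst limestone): t_3 = 7.26 × 0.08 / 6.150e-06 = 94439 d
  layer 4 (clay): t_4 = 3.46 × 0.08 / 6.150e-06 = 45008 d
Total t = Σ t_i = 7.005e+05 days = 1918 years.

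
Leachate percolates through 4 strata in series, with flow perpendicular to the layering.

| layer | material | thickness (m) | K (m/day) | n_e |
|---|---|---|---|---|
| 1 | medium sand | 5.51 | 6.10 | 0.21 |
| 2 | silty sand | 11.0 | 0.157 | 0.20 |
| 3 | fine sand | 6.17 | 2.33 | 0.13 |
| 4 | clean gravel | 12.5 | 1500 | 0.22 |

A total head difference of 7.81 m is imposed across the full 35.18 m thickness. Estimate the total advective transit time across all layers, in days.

With flow normal to the layers, continuity requires the same specific discharge q through every layer.
Σ(b_i/K_i) = 5.51/6.10 + 11.0/0.157 + 6.17/2.33 + 12.5/1500 = 73.62 d.
q = Δh / Σ(b_i/K_i) = 7.81 / 73.62 = 0.1061 m/day.
In each layer the seepage velocity is v_i = q/n_i, so the layer transit time is t_i = b_i·n_i / q:
  layer 1 (medium sand): t_1 = 5.51 × 0.21 / 0.1061 = 10.91 d
  layer 2 (silty sand): t_2 = 11.0 × 0.20 / 0.1061 = 20.74 d
  layer 3 (fine sand): t_3 = 6.17 × 0.13 / 0.1061 = 7.561 d
  layer 4 (clean gravel): t_4 = 12.5 × 0.22 / 0.1061 = 25.92 d
Total t = Σ t_i = 65.13 days.

65.1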